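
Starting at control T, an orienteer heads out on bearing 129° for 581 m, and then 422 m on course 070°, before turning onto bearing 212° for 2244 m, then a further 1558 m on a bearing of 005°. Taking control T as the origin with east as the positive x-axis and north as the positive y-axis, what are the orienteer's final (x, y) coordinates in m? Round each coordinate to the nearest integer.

Leg 1 (129°, 581 m): east 581 sin 129° = 451.52, north 581 cos 129° = -365.64
Leg 2 (070°, 422 m): east 422 sin 70° = 396.55, north 422 cos 70° = 144.33
Leg 3 (212°, 2244 m): east 2244 sin 212° = -1189.14, north 2244 cos 212° = -1903.02
Leg 4 (005°, 1558 m): east 1558 sin 5° = 135.79, north 1558 cos 5° = 1552.07
Summing: -205.28 m east, -572.25 m north → (-205, -572).

(-205, -572)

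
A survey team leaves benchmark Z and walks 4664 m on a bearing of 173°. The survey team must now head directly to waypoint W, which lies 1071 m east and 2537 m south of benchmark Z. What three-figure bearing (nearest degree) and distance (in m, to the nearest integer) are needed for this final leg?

Leg 1 (173°, 4664 m): east 4664 sin 173° = 568.40, north 4664 cos 173° = -4629.24
Current position: (568.40, -4629.24). Target: (1071, -2537). Remaining: Δeast = 502.60, Δnorth = 2092.24.
Bearing = atan2(502.60, 2092.24) mod 360° = 13.51°; distance = √((502.60)² + (2092.24)²) = 2151.757 m.

014°, 2152 m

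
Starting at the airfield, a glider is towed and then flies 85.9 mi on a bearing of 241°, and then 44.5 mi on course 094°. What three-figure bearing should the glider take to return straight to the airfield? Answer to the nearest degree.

034°

Leg 1 (241°, 85.9 mi): east 85.9 sin 241° = -75.13, north 85.9 cos 241° = -41.65
Leg 2 (094°, 44.5 mi): east 44.5 sin 94° = 44.39, north 44.5 cos 94° = -3.10
Net displacement: -30.74 east, -44.75 north. Direction back to start is (30.74, 44.75): bearing = atan2(30.74, 44.75) mod 360° = 34.49° ≈ 034°.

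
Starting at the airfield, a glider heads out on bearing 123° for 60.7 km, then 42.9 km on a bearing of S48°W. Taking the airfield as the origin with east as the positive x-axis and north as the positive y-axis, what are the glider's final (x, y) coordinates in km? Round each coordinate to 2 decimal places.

(19.03, -61.77)

Leg 1 (123°, 60.7 km): east 60.7 sin 123° = 50.91, north 60.7 cos 123° = -33.06
Leg 2 (S48°W, 42.9 km): east 42.9 sin 228° = -31.88, north 42.9 cos 228° = -28.71
Summing: 19.03 km east, -61.77 km north → (19.03, -61.77).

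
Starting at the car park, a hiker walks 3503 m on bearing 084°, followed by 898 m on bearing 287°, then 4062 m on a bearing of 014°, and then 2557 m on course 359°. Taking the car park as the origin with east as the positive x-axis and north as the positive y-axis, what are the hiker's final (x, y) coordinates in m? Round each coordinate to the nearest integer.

Leg 1 (084°, 3503 m): east 3503 sin 84° = 3483.81, north 3503 cos 84° = 366.16
Leg 2 (287°, 898 m): east 898 sin 287° = -858.76, north 898 cos 287° = 262.55
Leg 3 (014°, 4062 m): east 4062 sin 14° = 982.69, north 4062 cos 14° = 3941.34
Leg 4 (359°, 2557 m): east 2557 sin 359° = -44.63, north 2557 cos 359° = 2556.61
Summing: 3563.11 m east, 7126.66 m north → (3563, 7127).

(3563, 7127)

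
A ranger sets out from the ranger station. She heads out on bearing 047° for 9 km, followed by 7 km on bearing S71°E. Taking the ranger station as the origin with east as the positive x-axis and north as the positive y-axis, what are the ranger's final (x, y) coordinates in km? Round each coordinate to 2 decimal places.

Leg 1 (047°, 9 km): east 9 sin 47° = 6.58, north 9 cos 47° = 6.14
Leg 2 (S71°E, 7 km): east 7 sin 109° = 6.62, north 7 cos 109° = -2.28
Summing: 13.20 km east, 3.86 km north → (13.20, 3.86).

(13.20, 3.86)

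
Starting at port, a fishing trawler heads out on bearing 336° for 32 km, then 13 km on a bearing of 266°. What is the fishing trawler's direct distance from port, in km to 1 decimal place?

38.4 km

Leg 1 (336°, 32 km): east 32 sin 336° = -13.02, north 32 cos 336° = 29.23
Leg 2 (266°, 13 km): east 13 sin 266° = -12.97, north 13 cos 266° = -0.91
Net: -25.98 east, 28.33 north. Distance = √((-25.98)² + (28.33)²) = 38.439 km.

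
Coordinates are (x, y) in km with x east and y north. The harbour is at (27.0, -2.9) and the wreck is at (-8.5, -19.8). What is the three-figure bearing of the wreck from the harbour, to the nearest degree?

Δeast = -8.5 − 27.0 = -35.50; Δnorth = -19.8 − -2.9 = -16.90.
Bearing = atan2(Δeast, Δnorth) mod 360° = 244.54° ≈ 245°.

245°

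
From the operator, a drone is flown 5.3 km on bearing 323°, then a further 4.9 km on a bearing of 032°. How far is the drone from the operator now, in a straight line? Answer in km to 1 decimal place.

8.4 km

Leg 1 (323°, 5.3 km): east 5.3 sin 323° = -3.19, north 5.3 cos 323° = 4.23
Leg 2 (032°, 4.9 km): east 4.9 sin 32° = 2.60, north 4.9 cos 32° = 4.16
Net: -0.59 east, 8.39 north. Distance = √((-0.59)² + (8.39)²) = 8.409 km.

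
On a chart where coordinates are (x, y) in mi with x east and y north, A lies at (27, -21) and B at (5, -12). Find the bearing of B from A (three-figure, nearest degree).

Δeast = 5 − 27 = -22.00; Δnorth = -12 − -21 = 9.00.
Bearing = atan2(Δeast, Δnorth) mod 360° = 292.25° ≈ 292°.

292°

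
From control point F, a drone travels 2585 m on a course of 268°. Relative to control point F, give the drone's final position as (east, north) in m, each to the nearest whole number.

(-2583, -90)

Leg 1 (268°, 2585 m): east 2585 sin 268° = -2583.43, north 2585 cos 268° = -90.22
Summing: -2583.43 m east, -90.22 m north → (-2583, -90).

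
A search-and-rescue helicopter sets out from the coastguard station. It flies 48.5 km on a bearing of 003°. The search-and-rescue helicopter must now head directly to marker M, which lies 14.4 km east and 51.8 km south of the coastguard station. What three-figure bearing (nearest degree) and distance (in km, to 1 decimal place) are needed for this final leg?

Leg 1 (003°, 48.5 km): east 48.5 sin 3° = 2.54, north 48.5 cos 3° = 48.43
Current position: (2.54, 48.43). Target: (14.4, -51.8). Remaining: Δeast = 11.86, Δnorth = -100.23.
Bearing = atan2(11.86, -100.23) mod 360° = 173.25°; distance = √((11.86)² + (-100.23)²) = 100.933 km.

173°, 100.9 km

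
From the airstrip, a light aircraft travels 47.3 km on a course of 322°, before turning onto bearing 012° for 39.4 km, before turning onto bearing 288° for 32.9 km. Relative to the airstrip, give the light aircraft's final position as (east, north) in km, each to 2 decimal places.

(-52.22, 85.98)

Leg 1 (322°, 47.3 km): east 47.3 sin 322° = -29.12, north 47.3 cos 322° = 37.27
Leg 2 (012°, 39.4 km): east 39.4 sin 12° = 8.19, north 39.4 cos 12° = 38.54
Leg 3 (288°, 32.9 km): east 32.9 sin 288° = -31.29, north 32.9 cos 288° = 10.17
Summing: -52.22 km east, 85.98 km north → (-52.22, 85.98).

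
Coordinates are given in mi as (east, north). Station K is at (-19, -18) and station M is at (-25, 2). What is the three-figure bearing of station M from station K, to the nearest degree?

343°

Δeast = -25 − -19 = -6.00; Δnorth = 2 − -18 = 20.00.
Bearing = atan2(Δeast, Δnorth) mod 360° = 343.30° ≈ 343°.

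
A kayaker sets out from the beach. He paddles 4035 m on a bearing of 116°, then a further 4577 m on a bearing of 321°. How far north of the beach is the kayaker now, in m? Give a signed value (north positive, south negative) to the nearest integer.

Leg 1 (116°, 4035 m): east 4035 sin 116° = 3626.63, north 4035 cos 116° = -1768.83
Leg 2 (321°, 4577 m): east 4577 sin 321° = -2880.40, north 4577 cos 321° = 3557.00
Net north component: 1788.17 m.

1788 m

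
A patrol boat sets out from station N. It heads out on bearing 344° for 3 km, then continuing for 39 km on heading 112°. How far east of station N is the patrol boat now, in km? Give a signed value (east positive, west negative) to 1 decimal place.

Leg 1 (344°, 3 km): east 3 sin 344° = -0.83, north 3 cos 344° = 2.88
Leg 2 (112°, 39 km): east 39 sin 112° = 36.16, north 39 cos 112° = -14.61
Net east component: 35.33 km.

35.3 km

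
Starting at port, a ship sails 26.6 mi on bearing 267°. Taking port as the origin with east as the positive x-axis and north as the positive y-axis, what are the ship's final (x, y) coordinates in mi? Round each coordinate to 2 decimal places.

Leg 1 (267°, 26.6 mi): east 26.6 sin 267° = -26.56, north 26.6 cos 267° = -1.39
Summing: -26.56 mi east, -1.39 mi north → (-26.56, -1.39).

(-26.56, -1.39)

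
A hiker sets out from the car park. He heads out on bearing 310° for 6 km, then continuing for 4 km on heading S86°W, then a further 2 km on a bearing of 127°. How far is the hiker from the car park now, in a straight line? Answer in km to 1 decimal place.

Leg 1 (310°, 6 km): east 6 sin 310° = -4.60, north 6 cos 310° = 3.86
Leg 2 (S86°W, 4 km): east 4 sin 266° = -3.99, north 4 cos 266° = -0.28
Leg 3 (127°, 2 km): east 2 sin 127° = 1.60, north 2 cos 127° = -1.20
Net: -6.99 east, 2.37 north. Distance = √((-6.99)² + (2.37)²) = 7.381 km.

7.4 km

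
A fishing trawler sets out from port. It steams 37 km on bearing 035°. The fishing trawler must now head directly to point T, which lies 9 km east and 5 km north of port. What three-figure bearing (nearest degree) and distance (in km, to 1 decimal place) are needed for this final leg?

Leg 1 (035°, 37 km): east 37 sin 35° = 21.22, north 37 cos 35° = 30.31
Current position: (21.22, 30.31). Target: (9, 5). Remaining: Δeast = -12.22, Δnorth = -25.31.
Bearing = atan2(-12.22, -25.31) mod 360° = 205.78°; distance = √((-12.22)² + (-25.31)²) = 28.105 km.

206°, 28.1 km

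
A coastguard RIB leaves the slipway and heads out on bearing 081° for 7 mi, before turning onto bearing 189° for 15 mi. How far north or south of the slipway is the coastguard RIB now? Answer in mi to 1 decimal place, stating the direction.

13.7 mi south

Leg 1 (081°, 7 mi): east 7 sin 81° = 6.91, north 7 cos 81° = 1.10
Leg 2 (189°, 15 mi): east 15 sin 189° = -2.35, north 15 cos 189° = -14.82
Net north component: -13.72 mi.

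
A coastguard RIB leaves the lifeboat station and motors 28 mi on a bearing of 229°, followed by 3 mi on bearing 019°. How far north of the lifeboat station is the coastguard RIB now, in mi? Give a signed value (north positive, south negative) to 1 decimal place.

-15.5 mi

Leg 1 (229°, 28 mi): east 28 sin 229° = -21.13, north 28 cos 229° = -18.37
Leg 2 (019°, 3 mi): east 3 sin 19° = 0.98, north 3 cos 19° = 2.84
Net north component: -15.53 mi.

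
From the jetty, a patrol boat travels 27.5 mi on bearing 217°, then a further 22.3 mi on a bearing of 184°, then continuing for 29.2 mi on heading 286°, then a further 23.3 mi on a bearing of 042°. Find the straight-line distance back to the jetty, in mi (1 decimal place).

35.9 mi

Leg 1 (217°, 27.5 mi): east 27.5 sin 217° = -16.55, north 27.5 cos 217° = -21.96
Leg 2 (184°, 22.3 mi): east 22.3 sin 184° = -1.56, north 22.3 cos 184° = -22.25
Leg 3 (286°, 29.2 mi): east 29.2 sin 286° = -28.07, north 29.2 cos 286° = 8.05
Leg 4 (042°, 23.3 mi): east 23.3 sin 42° = 15.59, north 23.3 cos 42° = 17.32
Net: -30.58 east, -18.84 north. Distance = √((-30.58)² + (-18.84)²) = 35.923 mi.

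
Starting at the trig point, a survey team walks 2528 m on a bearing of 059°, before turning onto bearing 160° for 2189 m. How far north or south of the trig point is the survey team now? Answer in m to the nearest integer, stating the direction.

755 m south

Leg 1 (059°, 2528 m): east 2528 sin 59° = 2166.92, north 2528 cos 59° = 1302.02
Leg 2 (160°, 2189 m): east 2189 sin 160° = 748.68, north 2189 cos 160° = -2056.99
Net north component: -754.97 m.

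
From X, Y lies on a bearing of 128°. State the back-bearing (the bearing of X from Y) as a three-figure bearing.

Back-bearing = 128° + 180° = 308°.

308°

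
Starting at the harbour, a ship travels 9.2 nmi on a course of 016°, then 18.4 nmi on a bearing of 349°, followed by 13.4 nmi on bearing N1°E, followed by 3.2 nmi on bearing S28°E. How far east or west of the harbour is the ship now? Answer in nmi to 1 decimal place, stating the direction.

Leg 1 (016°, 9.2 nmi): east 9.2 sin 16° = 2.54, north 9.2 cos 16° = 8.84
Leg 2 (349°, 18.4 nmi): east 18.4 sin 349° = -3.51, north 18.4 cos 349° = 18.06
Leg 3 (N1°E, 13.4 nmi): east 13.4 sin 1° = 0.23, north 13.4 cos 1° = 13.40
Leg 4 (S28°E, 3.2 nmi): east 3.2 sin 152° = 1.50, north 3.2 cos 152° = -2.83
Net east component: 0.76 nmi.

0.8 nmi east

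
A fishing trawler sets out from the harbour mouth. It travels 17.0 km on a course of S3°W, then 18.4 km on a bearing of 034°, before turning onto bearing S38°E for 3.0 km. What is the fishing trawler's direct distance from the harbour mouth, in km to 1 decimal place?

12.0 km

Leg 1 (S3°W, 17.0 km): east 17.0 sin 183° = -0.89, north 17.0 cos 183° = -16.98
Leg 2 (034°, 18.4 km): east 18.4 sin 34° = 10.29, north 18.4 cos 34° = 15.25
Leg 3 (S38°E, 3.0 km): east 3.0 sin 142° = 1.85, north 3.0 cos 142° = -2.36
Net: 11.25 east, -4.09 north. Distance = √((11.25)² + (-4.09)²) = 11.966 km.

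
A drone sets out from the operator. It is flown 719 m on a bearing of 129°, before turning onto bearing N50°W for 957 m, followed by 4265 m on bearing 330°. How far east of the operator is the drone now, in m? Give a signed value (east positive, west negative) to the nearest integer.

Leg 1 (129°, 719 m): east 719 sin 129° = 558.77, north 719 cos 129° = -452.48
Leg 2 (N50°W, 957 m): east 957 sin 310° = -733.10, north 957 cos 310° = 615.15
Leg 3 (330°, 4265 m): east 4265 sin 330° = -2132.50, north 4265 cos 330° = 3693.60
Net east component: -2306.84 m.

-2307 m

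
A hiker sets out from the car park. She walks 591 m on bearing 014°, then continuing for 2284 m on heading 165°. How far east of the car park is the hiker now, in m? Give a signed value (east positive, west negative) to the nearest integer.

734 m

Leg 1 (014°, 591 m): east 591 sin 14° = 142.98, north 591 cos 14° = 573.44
Leg 2 (165°, 2284 m): east 2284 sin 165° = 591.14, north 2284 cos 165° = -2206.17
Net east component: 734.12 m.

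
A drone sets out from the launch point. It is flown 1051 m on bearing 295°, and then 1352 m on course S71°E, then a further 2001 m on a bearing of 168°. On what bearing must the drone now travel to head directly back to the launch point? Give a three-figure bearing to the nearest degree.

Leg 1 (295°, 1051 m): east 1051 sin 295° = -952.53, north 1051 cos 295° = 444.17
Leg 2 (S71°E, 1352 m): east 1352 sin 109° = 1278.34, north 1352 cos 109° = -440.17
Leg 3 (168°, 2001 m): east 2001 sin 168° = 416.03, north 2001 cos 168° = -1957.27
Net displacement: 741.84 east, -1953.27 north. Direction back to start is (-741.84, 1953.27): bearing = atan2(-741.84, 1953.27) mod 360° = 339.20° ≈ 339°.

339°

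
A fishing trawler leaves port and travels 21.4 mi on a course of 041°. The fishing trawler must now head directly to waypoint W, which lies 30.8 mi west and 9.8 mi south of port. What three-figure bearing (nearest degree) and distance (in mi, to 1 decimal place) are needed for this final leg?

Leg 1 (041°, 21.4 mi): east 21.4 sin 41° = 14.04, north 21.4 cos 41° = 16.15
Current position: (14.04, 16.15). Target: (-30.8, -9.8). Remaining: Δeast = -44.84, Δnorth = -25.95.
Bearing = atan2(-44.84, -25.95) mod 360° = 239.94°; distance = √((-44.84)² + (-25.95)²) = 51.808 mi.

240°, 51.8 mi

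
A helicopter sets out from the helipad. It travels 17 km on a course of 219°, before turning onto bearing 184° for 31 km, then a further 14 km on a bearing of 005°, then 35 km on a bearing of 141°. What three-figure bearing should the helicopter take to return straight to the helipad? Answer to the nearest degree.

350°

Leg 1 (219°, 17 km): east 17 sin 219° = -10.70, north 17 cos 219° = -13.21
Leg 2 (184°, 31 km): east 31 sin 184° = -2.16, north 31 cos 184° = -30.92
Leg 3 (005°, 14 km): east 14 sin 5° = 1.22, north 14 cos 5° = 13.95
Leg 4 (141°, 35 km): east 35 sin 141° = 22.03, north 35 cos 141° = -27.20
Net displacement: 10.39 east, -57.39 north. Direction back to start is (-10.39, 57.39): bearing = atan2(-10.39, 57.39) mod 360° = 349.74° ≈ 350°.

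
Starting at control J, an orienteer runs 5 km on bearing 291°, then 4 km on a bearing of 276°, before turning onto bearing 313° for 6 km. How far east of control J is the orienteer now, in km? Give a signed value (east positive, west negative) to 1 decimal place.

-13.0 km

Leg 1 (291°, 5 km): east 5 sin 291° = -4.67, north 5 cos 291° = 1.79
Leg 2 (276°, 4 km): east 4 sin 276° = -3.98, north 4 cos 276° = 0.42
Leg 3 (313°, 6 km): east 6 sin 313° = -4.39, north 6 cos 313° = 4.09
Net east component: -13.03 km.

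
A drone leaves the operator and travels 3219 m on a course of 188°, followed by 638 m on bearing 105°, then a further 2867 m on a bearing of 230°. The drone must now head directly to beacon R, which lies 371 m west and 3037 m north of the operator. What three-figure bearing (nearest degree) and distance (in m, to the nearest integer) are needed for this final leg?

011°, 8398 m

Leg 1 (188°, 3219 m): east 3219 sin 188° = -448.00, north 3219 cos 188° = -3187.67
Leg 2 (105°, 638 m): east 638 sin 105° = 616.26, north 638 cos 105° = -165.13
Leg 3 (230°, 2867 m): east 2867 sin 230° = -2196.25, north 2867 cos 230° = -1842.87
Current position: (-2027.99, -5195.67). Target: (-371, 3037). Remaining: Δeast = 1656.99, Δnorth = 8232.67.
Bearing = atan2(1656.99, 8232.67) mod 360° = 11.38°; distance = √((1656.99)² + (8232.67)²) = 8397.767 m.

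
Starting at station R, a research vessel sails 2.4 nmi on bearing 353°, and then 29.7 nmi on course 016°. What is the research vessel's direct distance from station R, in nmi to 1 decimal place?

31.9 nmi

Leg 1 (353°, 2.4 nmi): east 2.4 sin 353° = -0.29, north 2.4 cos 353° = 2.38
Leg 2 (016°, 29.7 nmi): east 29.7 sin 16° = 8.19, north 29.7 cos 16° = 28.55
Net: 7.89 east, 30.93 north. Distance = √((7.89)² + (30.93)²) = 31.923 nmi.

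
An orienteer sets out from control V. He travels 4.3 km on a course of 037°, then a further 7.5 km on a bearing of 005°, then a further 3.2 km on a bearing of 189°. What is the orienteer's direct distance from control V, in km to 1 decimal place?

Leg 1 (037°, 4.3 km): east 4.3 sin 37° = 2.59, north 4.3 cos 37° = 3.43
Leg 2 (005°, 7.5 km): east 7.5 sin 5° = 0.65, north 7.5 cos 5° = 7.47
Leg 3 (189°, 3.2 km): east 3.2 sin 189° = -0.50, north 3.2 cos 189° = -3.16
Net: 2.74 east, 7.74 north. Distance = √((2.74)² + (7.74)²) = 8.216 km.

8.2 km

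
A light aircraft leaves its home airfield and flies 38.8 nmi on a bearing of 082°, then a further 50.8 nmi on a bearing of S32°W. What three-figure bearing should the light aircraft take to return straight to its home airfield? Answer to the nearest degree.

Leg 1 (082°, 38.8 nmi): east 38.8 sin 82° = 38.42, north 38.8 cos 82° = 5.40
Leg 2 (S32°W, 50.8 nmi): east 50.8 sin 212° = -26.92, north 50.8 cos 212° = -43.08
Net displacement: 11.50 east, -37.68 north. Direction back to start is (-11.50, 37.68): bearing = atan2(-11.50, 37.68) mod 360° = 343.02° ≈ 343°.

343°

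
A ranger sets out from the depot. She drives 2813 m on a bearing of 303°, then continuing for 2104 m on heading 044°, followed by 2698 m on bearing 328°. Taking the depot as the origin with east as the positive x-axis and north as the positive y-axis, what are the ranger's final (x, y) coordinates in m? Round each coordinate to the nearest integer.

Leg 1 (303°, 2813 m): east 2813 sin 303° = -2359.18, north 2813 cos 303° = 1532.07
Leg 2 (044°, 2104 m): east 2104 sin 44° = 1461.56, north 2104 cos 44° = 1513.49
Leg 3 (328°, 2698 m): east 2698 sin 328° = -1429.72, north 2698 cos 328° = 2288.03
Summing: -2327.34 m east, 5333.59 m north → (-2327, 5334).

(-2327, 5334)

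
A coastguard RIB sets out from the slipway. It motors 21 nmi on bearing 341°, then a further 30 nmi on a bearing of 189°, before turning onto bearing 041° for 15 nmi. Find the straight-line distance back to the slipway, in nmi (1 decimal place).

2.3 nmi

Leg 1 (341°, 21 nmi): east 21 sin 341° = -6.84, north 21 cos 341° = 19.86
Leg 2 (189°, 30 nmi): east 30 sin 189° = -4.69, north 30 cos 189° = -29.63
Leg 3 (041°, 15 nmi): east 15 sin 41° = 9.84, north 15 cos 41° = 11.32
Net: -1.69 east, 1.55 north. Distance = √((-1.69)² + (1.55)²) = 2.290 nmi.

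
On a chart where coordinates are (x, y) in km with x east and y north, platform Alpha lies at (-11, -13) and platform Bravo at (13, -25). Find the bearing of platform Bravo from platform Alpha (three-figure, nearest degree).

Δeast = 13 − -11 = 24.00; Δnorth = -25 − -13 = -12.00.
Bearing = atan2(Δeast, Δnorth) mod 360° = 116.57° ≈ 117°.

117°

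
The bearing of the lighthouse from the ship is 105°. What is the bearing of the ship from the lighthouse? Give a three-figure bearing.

285°

Back-bearing = 105° + 180° = 285°.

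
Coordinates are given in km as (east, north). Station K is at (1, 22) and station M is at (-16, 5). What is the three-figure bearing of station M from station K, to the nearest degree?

Δeast = -16 − 1 = -17.00; Δnorth = 5 − 22 = -17.00.
Bearing = atan2(Δeast, Δnorth) mod 360° = 225.00° ≈ 225°.

225°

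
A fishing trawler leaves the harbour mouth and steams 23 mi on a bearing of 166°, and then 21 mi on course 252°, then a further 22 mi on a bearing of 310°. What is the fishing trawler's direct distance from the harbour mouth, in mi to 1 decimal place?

Leg 1 (166°, 23 mi): east 23 sin 166° = 5.56, north 23 cos 166° = -22.32
Leg 2 (252°, 21 mi): east 21 sin 252° = -19.97, north 21 cos 252° = -6.49
Leg 3 (310°, 22 mi): east 22 sin 310° = -16.85, north 22 cos 310° = 14.14
Net: -31.26 east, -14.66 north. Distance = √((-31.26)² + (-14.66)²) = 34.530 mi.

34.5 mi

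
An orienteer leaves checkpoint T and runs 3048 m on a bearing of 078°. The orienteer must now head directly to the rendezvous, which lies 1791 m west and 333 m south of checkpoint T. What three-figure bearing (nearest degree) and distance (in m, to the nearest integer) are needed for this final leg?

259°, 4869 m

Leg 1 (078°, 3048 m): east 3048 sin 78° = 2981.39, north 3048 cos 78° = 633.71
Current position: (2981.39, 633.71). Target: (-1791, -333). Remaining: Δeast = -4772.39, Δnorth = -966.71.
Bearing = atan2(-4772.39, -966.71) mod 360° = 258.55°; distance = √((-4772.39)² + (-966.71)²) = 4869.320 m.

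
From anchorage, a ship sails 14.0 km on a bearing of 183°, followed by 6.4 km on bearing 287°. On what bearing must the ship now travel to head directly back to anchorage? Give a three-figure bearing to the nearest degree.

030°

Leg 1 (183°, 14.0 km): east 14.0 sin 183° = -0.73, north 14.0 cos 183° = -13.98
Leg 2 (287°, 6.4 km): east 6.4 sin 287° = -6.12, north 6.4 cos 287° = 1.87
Net displacement: -6.85 east, -12.11 north. Direction back to start is (6.85, 12.11): bearing = atan2(6.85, 12.11) mod 360° = 29.51° ≈ 030°.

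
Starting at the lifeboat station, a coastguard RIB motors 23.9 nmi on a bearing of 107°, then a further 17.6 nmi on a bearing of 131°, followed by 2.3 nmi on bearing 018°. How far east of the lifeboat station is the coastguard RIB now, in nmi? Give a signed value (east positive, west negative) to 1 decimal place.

36.8 nmi

Leg 1 (107°, 23.9 nmi): east 23.9 sin 107° = 22.86, north 23.9 cos 107° = -6.99
Leg 2 (131°, 17.6 nmi): east 17.6 sin 131° = 13.28, north 17.6 cos 131° = -11.55
Leg 3 (018°, 2.3 nmi): east 2.3 sin 18° = 0.71, north 2.3 cos 18° = 2.19
Net east component: 36.85 nmi.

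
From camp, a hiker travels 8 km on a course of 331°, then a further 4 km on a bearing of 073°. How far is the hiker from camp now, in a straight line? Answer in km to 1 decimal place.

8.2 km

Leg 1 (331°, 8 km): east 8 sin 331° = -3.88, north 8 cos 331° = 7.00
Leg 2 (073°, 4 km): east 4 sin 73° = 3.83, north 4 cos 73° = 1.17
Net: -0.05 east, 8.17 north. Distance = √((-0.05)² + (8.17)²) = 8.167 km.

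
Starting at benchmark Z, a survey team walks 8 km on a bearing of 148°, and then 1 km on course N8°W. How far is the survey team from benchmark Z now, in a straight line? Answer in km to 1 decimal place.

Leg 1 (148°, 8 km): east 8 sin 148° = 4.24, north 8 cos 148° = -6.78
Leg 2 (N8°W, 1 km): east 1 sin 352° = -0.14, north 1 cos 352° = 0.99
Net: 4.10 east, -5.79 north. Distance = √((4.10)² + (-5.79)²) = 7.098 km.

7.1 km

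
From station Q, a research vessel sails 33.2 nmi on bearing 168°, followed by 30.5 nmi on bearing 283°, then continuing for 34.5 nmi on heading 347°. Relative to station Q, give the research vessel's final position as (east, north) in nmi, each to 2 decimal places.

(-30.58, 8.00)

Leg 1 (168°, 33.2 nmi): east 33.2 sin 168° = 6.90, north 33.2 cos 168° = -32.47
Leg 2 (283°, 30.5 nmi): east 30.5 sin 283° = -29.72, north 30.5 cos 283° = 6.86
Leg 3 (347°, 34.5 nmi): east 34.5 sin 347° = -7.76, north 34.5 cos 347° = 33.62
Summing: -30.58 nmi east, 8.00 nmi north → (-30.58, 8.00).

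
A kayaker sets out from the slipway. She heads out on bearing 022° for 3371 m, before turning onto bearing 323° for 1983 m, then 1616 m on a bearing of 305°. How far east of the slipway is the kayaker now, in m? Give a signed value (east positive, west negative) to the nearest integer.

Leg 1 (022°, 3371 m): east 3371 sin 22° = 1262.80, north 3371 cos 22° = 3125.54
Leg 2 (323°, 1983 m): east 1983 sin 323° = -1193.40, north 1983 cos 323° = 1583.69
Leg 3 (305°, 1616 m): east 1616 sin 305° = -1323.75, north 1616 cos 305° = 926.90
Net east component: -1254.35 m.

-1254 m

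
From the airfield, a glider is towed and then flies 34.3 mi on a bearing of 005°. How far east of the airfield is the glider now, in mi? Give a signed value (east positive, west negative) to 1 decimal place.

Leg 1 (005°, 34.3 mi): east 34.3 sin 5° = 2.99, north 34.3 cos 5° = 34.17
Net east component: 2.99 mi.

3.0 mi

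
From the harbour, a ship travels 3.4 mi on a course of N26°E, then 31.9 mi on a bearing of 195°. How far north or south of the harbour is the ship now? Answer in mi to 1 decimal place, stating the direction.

Leg 1 (N26°E, 3.4 mi): east 3.4 sin 26° = 1.49, north 3.4 cos 26° = 3.06
Leg 2 (195°, 31.9 mi): east 31.9 sin 195° = -8.26, north 31.9 cos 195° = -30.81
Net north component: -27.76 mi.

27.8 mi south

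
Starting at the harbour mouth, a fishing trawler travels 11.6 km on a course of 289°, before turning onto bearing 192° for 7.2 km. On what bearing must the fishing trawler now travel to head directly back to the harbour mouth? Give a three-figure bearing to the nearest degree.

075°

Leg 1 (289°, 11.6 km): east 11.6 sin 289° = -10.97, north 11.6 cos 289° = 3.78
Leg 2 (192°, 7.2 km): east 7.2 sin 192° = -1.50, north 7.2 cos 192° = -7.04
Net displacement: -12.46 east, -3.27 north. Direction back to start is (12.46, 3.27): bearing = atan2(12.46, 3.27) mod 360° = 75.32° ≈ 075°.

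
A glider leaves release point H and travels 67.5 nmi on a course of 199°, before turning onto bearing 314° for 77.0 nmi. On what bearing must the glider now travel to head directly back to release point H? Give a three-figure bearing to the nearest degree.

Leg 1 (199°, 67.5 nmi): east 67.5 sin 199° = -21.98, north 67.5 cos 199° = -63.82
Leg 2 (314°, 77.0 nmi): east 77.0 sin 314° = -55.39, north 77.0 cos 314° = 53.49
Net displacement: -77.37 east, -10.33 north. Direction back to start is (77.37, 10.33): bearing = atan2(77.37, 10.33) mod 360° = 82.39° ≈ 082°.

082°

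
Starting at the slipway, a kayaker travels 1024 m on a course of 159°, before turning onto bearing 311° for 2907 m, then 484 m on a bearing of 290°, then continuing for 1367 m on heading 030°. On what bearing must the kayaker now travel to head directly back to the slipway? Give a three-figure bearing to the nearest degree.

Leg 1 (159°, 1024 m): east 1024 sin 159° = 366.97, north 1024 cos 159° = -955.99
Leg 2 (311°, 2907 m): east 2907 sin 311° = -2193.94, north 2907 cos 311° = 1907.16
Leg 3 (290°, 484 m): east 484 sin 290° = -454.81, north 484 cos 290° = 165.54
Leg 4 (030°, 1367 m): east 1367 sin 30° = 683.50, north 1367 cos 30° = 1183.86
Net displacement: -1598.28 east, 2300.57 north. Direction back to start is (1598.28, -2300.57): bearing = atan2(1598.28, -2300.57) mod 360° = 145.21° ≈ 145°.

145°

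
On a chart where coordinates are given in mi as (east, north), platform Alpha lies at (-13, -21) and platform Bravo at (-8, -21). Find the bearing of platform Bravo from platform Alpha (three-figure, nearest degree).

090°

Δeast = -8 − -13 = 5.00; Δnorth = -21 − -21 = 0.00.
Bearing = atan2(Δeast, Δnorth) mod 360° = 90.00° ≈ 090°.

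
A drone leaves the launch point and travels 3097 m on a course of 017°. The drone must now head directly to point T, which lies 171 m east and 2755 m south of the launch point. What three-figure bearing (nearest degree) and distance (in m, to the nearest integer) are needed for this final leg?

Leg 1 (017°, 3097 m): east 3097 sin 17° = 905.48, north 3097 cos 17° = 2961.68
Current position: (905.48, 2961.68). Target: (171, -2755). Remaining: Δeast = -734.48, Δnorth = -5716.68.
Bearing = atan2(-734.48, -5716.68) mod 360° = 187.32°; distance = √((-734.48)² + (-5716.68)²) = 5763.665 m.

187°, 5764 m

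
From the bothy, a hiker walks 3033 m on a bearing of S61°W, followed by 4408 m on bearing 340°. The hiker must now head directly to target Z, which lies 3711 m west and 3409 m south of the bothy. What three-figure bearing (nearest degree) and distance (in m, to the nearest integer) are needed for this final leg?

Leg 1 (S61°W, 3033 m): east 3033 sin 241° = -2652.72, north 3033 cos 241° = -1470.43
Leg 2 (340°, 4408 m): east 4408 sin 340° = -1507.62, north 4408 cos 340° = 4142.17
Current position: (-4160.35, 2671.74). Target: (-3711, -3409). Remaining: Δeast = 449.35, Δnorth = -6080.74.
Bearing = atan2(449.35, -6080.74) mod 360° = 175.77°; distance = √((449.35)² + (-6080.74)²) = 6097.317 m.

176°, 6097 m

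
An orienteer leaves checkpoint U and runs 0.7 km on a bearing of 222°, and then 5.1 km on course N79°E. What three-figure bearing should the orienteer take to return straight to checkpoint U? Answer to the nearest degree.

264°

Leg 1 (222°, 0.7 km): east 0.7 sin 222° = -0.47, north 0.7 cos 222° = -0.52
Leg 2 (N79°E, 5.1 km): east 5.1 sin 79° = 5.01, north 5.1 cos 79° = 0.97
Net displacement: 4.54 east, 0.45 north. Direction back to start is (-4.54, -0.45): bearing = atan2(-4.54, -0.45) mod 360° = 264.30° ≈ 264°.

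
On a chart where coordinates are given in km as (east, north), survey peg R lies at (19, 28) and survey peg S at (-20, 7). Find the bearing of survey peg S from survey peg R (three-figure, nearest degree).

Δeast = -20 − 19 = -39.00; Δnorth = 7 − 28 = -21.00.
Bearing = atan2(Δeast, Δnorth) mod 360° = 241.70° ≈ 242°.

242°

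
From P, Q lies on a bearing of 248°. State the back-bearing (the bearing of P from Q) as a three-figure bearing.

068°

Back-bearing = 248° − 180° = 068°.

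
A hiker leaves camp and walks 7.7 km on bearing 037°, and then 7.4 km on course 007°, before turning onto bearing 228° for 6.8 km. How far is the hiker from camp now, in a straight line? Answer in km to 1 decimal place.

9.0 km

Leg 1 (037°, 7.7 km): east 7.7 sin 37° = 4.63, north 7.7 cos 37° = 6.15
Leg 2 (007°, 7.4 km): east 7.4 sin 7° = 0.90, north 7.4 cos 7° = 7.34
Leg 3 (228°, 6.8 km): east 6.8 sin 228° = -5.05, north 6.8 cos 228° = -4.55
Net: 0.48 east, 8.94 north. Distance = √((0.48)² + (8.94)²) = 8.957 km.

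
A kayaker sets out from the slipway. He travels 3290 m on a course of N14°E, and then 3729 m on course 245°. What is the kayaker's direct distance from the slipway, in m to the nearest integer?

Leg 1 (N14°E, 3290 m): east 3290 sin 14° = 795.92, north 3290 cos 14° = 3192.27
Leg 2 (245°, 3729 m): east 3729 sin 245° = -3379.62, north 3729 cos 245° = -1575.94
Net: -2583.70 east, 1616.33 north. Distance = √((-2583.70)² + (1616.33)²) = 3047.625 m.

3048 m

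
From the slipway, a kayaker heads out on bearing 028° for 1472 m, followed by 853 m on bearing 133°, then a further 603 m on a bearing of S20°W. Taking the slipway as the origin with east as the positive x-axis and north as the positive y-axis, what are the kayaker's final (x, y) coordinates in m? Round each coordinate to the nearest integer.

Leg 1 (028°, 1472 m): east 1472 sin 28° = 691.06, north 1472 cos 28° = 1299.70
Leg 2 (133°, 853 m): east 853 sin 133° = 623.84, north 853 cos 133° = -581.74
Leg 3 (S20°W, 603 m): east 603 sin 200° = -206.24, north 603 cos 200° = -566.63
Summing: 1108.67 m east, 151.32 m north → (1109, 151).

(1109, 151)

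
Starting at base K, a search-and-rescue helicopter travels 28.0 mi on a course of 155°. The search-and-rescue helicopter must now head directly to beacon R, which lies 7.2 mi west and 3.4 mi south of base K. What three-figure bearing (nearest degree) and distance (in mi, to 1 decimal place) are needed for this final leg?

Leg 1 (155°, 28.0 mi): east 28.0 sin 155° = 11.83, north 28.0 cos 155° = -25.38
Current position: (11.83, -25.38). Target: (-7.2, -3.4). Remaining: Δeast = -19.03, Δnorth = 21.98.
Bearing = atan2(-19.03, 21.98) mod 360° = 319.11°; distance = √((-19.03)² + (21.98)²) = 29.073 mi.

319°, 29.1 mi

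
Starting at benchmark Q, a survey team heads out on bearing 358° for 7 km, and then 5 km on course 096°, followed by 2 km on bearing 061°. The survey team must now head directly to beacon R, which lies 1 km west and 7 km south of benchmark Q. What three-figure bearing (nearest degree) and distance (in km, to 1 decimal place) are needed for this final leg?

Leg 1 (358°, 7 km): east 7 sin 358° = -0.24, north 7 cos 358° = 7.00
Leg 2 (096°, 5 km): east 5 sin 96° = 4.97, north 5 cos 96° = -0.52
Leg 3 (061°, 2 km): east 2 sin 61° = 1.75, north 2 cos 61° = 0.97
Current position: (6.48, 7.44). Target: (-1, -7). Remaining: Δeast = -7.48, Δnorth = -14.44.
Bearing = atan2(-7.48, -14.44) mod 360° = 207.37°; distance = √((-7.48)² + (-14.44)²) = 16.264 km.

207°, 16.3 km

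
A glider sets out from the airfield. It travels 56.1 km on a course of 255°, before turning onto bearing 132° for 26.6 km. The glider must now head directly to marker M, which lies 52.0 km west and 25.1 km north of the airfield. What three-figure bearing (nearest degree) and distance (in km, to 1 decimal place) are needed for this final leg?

Leg 1 (255°, 56.1 km): east 56.1 sin 255° = -54.19, north 56.1 cos 255° = -14.52
Leg 2 (132°, 26.6 km): east 26.6 sin 132° = 19.77, north 26.6 cos 132° = -17.80
Current position: (-34.42, -32.32). Target: (-52.0, 25.1). Remaining: Δeast = -17.58, Δnorth = 57.42.
Bearing = atan2(-17.58, 57.42) mod 360° = 342.98°; distance = √((-17.58)² + (57.42)²) = 60.049 km.

343°, 60.0 km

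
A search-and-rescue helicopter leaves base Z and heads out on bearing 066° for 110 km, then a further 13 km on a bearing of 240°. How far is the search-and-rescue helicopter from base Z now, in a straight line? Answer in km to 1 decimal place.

97.1 km

Leg 1 (066°, 110 km): east 110 sin 66° = 100.49, north 110 cos 66° = 44.74
Leg 2 (240°, 13 km): east 13 sin 240° = -11.26, north 13 cos 240° = -6.50
Net: 89.23 east, 38.24 north. Distance = √((89.23)² + (38.24)²) = 97.081 km.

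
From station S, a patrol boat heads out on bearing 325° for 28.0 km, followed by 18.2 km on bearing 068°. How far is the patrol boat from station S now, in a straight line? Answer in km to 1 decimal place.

29.8 km

Leg 1 (325°, 28.0 km): east 28.0 sin 325° = -16.06, north 28.0 cos 325° = 22.94
Leg 2 (068°, 18.2 km): east 18.2 sin 68° = 16.87, north 18.2 cos 68° = 6.82
Net: 0.81 east, 29.75 north. Distance = √((0.81)² + (29.75)²) = 29.765 km.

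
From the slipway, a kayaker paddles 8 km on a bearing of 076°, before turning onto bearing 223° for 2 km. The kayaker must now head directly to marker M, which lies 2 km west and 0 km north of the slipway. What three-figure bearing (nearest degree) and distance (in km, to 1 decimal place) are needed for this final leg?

Leg 1 (076°, 8 km): east 8 sin 76° = 7.76, north 8 cos 76° = 1.94
Leg 2 (223°, 2 km): east 2 sin 223° = -1.36, north 2 cos 223° = -1.46
Current position: (6.40, 0.47). Target: (-2, 0). Remaining: Δeast = -8.40, Δnorth = -0.47.
Bearing = atan2(-8.40, -0.47) mod 360° = 266.78°; distance = √((-8.40)² + (-0.47)²) = 8.412 km.

267°, 8.4 km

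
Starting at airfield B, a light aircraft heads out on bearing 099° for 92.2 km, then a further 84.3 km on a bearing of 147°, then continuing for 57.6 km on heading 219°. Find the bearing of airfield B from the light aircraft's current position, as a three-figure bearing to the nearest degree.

Leg 1 (099°, 92.2 km): east 92.2 sin 99° = 91.06, north 92.2 cos 99° = -14.42
Leg 2 (147°, 84.3 km): east 84.3 sin 147° = 45.91, north 84.3 cos 147° = -70.70
Leg 3 (219°, 57.6 km): east 57.6 sin 219° = -36.25, north 57.6 cos 219° = -44.76
Net displacement: 100.73 east, -129.89 north. Direction back to start is (-100.73, 129.89): bearing = atan2(-100.73, 129.89) mod 360° = 322.21° ≈ 322°.

322°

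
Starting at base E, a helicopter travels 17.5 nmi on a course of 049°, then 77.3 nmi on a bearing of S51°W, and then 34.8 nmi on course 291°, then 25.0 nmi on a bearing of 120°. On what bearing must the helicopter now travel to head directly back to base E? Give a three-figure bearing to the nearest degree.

Leg 1 (049°, 17.5 nmi): east 17.5 sin 49° = 13.21, north 17.5 cos 49° = 11.48
Leg 2 (S51°W, 77.3 nmi): east 77.3 sin 231° = -60.07, north 77.3 cos 231° = -48.65
Leg 3 (291°, 34.8 nmi): east 34.8 sin 291° = -32.49, north 34.8 cos 291° = 12.47
Leg 4 (120°, 25.0 nmi): east 25.0 sin 120° = 21.65, north 25.0 cos 120° = -12.50
Net displacement: -57.70 east, -37.19 north. Direction back to start is (57.70, 37.19): bearing = atan2(57.70, 37.19) mod 360° = 57.20° ≈ 057°.

057°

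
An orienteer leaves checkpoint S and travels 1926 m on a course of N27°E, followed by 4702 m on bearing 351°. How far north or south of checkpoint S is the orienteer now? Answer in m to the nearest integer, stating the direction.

Leg 1 (N27°E, 1926 m): east 1926 sin 27° = 874.39, north 1926 cos 27° = 1716.08
Leg 2 (351°, 4702 m): east 4702 sin 351° = -735.55, north 4702 cos 351° = 4644.11
Net north component: 6360.19 m.

6360 m north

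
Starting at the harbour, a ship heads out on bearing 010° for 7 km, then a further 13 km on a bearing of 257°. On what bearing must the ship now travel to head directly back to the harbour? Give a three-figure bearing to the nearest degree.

Leg 1 (010°, 7 km): east 7 sin 10° = 1.22, north 7 cos 10° = 6.89
Leg 2 (257°, 13 km): east 13 sin 257° = -12.67, north 13 cos 257° = -2.92
Net displacement: -11.45 east, 3.97 north. Direction back to start is (11.45, -3.97): bearing = atan2(11.45, -3.97) mod 360° = 109.12° ≈ 109°.

109°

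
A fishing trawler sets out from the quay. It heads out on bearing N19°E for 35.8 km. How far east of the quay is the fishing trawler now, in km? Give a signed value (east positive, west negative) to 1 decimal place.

Leg 1 (N19°E, 35.8 km): east 35.8 sin 19° = 11.66, north 35.8 cos 19° = 33.85
Net east component: 11.66 km.

11.7 km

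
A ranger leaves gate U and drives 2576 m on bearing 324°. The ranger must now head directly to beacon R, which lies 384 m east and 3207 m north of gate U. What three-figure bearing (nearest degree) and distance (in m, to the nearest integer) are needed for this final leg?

Leg 1 (324°, 2576 m): east 2576 sin 324° = -1514.13, north 2576 cos 324° = 2084.03
Current position: (-1514.13, 2084.03). Target: (384, 3207). Remaining: Δeast = 1898.13, Δnorth = 1122.97.
Bearing = atan2(1898.13, 1122.97) mod 360° = 59.39°; distance = √((1898.13)² + (1122.97)²) = 2205.444 m.

059°, 2205 m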